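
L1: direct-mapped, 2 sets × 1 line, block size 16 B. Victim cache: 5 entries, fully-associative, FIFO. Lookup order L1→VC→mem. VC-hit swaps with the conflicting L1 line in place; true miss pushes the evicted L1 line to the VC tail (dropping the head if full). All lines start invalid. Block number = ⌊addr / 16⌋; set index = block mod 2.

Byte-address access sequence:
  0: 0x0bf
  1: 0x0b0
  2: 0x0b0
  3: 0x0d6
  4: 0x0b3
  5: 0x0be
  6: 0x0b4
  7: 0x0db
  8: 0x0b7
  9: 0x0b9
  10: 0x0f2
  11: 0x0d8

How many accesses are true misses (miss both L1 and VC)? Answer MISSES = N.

0: 0xbf (blk 11, set 1) → MISS  vc=[]
1: 0xb0 (blk 11, set 1) → L1-HIT  vc=[]
2: 0xb0 (blk 11, set 1) → L1-HIT  vc=[]
3: 0xd6 (blk 13, set 1) → MISS  vc=[11]
4: 0xb3 (blk 11, set 1) → VC-HIT  vc=[13]
5: 0xbe (blk 11, set 1) → L1-HIT  vc=[13]
6: 0xb4 (blk 11, set 1) → L1-HIT  vc=[13]
7: 0xdb (blk 13, set 1) → VC-HIT  vc=[11]
8: 0xb7 (blk 11, set 1) → VC-HIT  vc=[13]
9: 0xb9 (blk 11, set 1) → L1-HIT  vc=[13]
10: 0xf2 (blk 15, set 1) → MISS  vc=[13, 11]
11: 0xd8 (blk 13, set 1) → VC-HIT  vc=[15, 11]

MISSES = 3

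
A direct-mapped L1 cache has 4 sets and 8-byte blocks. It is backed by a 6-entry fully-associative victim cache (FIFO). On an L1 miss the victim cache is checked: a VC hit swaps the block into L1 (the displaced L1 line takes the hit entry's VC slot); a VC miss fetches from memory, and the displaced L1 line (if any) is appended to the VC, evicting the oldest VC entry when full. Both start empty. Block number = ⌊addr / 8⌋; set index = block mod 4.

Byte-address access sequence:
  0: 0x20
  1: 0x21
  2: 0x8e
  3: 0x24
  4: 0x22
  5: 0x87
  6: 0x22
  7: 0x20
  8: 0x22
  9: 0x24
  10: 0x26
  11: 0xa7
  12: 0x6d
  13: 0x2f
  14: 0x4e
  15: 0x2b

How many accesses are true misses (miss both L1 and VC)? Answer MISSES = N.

0: 0x20 (blk 4, set 0) → MISS  vc=[]
1: 0x21 (blk 4, set 0) → L1-HIT  vc=[]
2: 0x8e (blk 17, set 1) → MISS  vc=[]
3: 0x24 (blk 4, set 0) → L1-HIT  vc=[]
4: 0x22 (blk 4, set 0) → L1-HIT  vc=[]
5: 0x87 (blk 16, set 0) → MISS  vc=[4]
6: 0x22 (blk 4, set 0) → VC-HIT  vc=[16]
7: 0x20 (blk 4, set 0) → L1-HIT  vc=[16]
8: 0x22 (blk 4, set 0) → L1-HIT  vc=[16]
9: 0x24 (blk 4, set 0) → L1-HIT  vc=[16]
10: 0x26 (blk 4, set 0) → L1-HIT  vc=[16]
11: 0xa7 (blk 20, set 0) → MISS  vc=[16, 4]
12: 0x6d (blk 13, set 1) → MISS  vc=[16, 4, 17]
13: 0x2f (blk 5, set 1) → MISS  vc=[16, 4, 17, 13]
14: 0x4e (blk 9, set 1) → MISS  vc=[16, 4, 17, 13, 5]
15: 0x2b (blk 5, set 1) → VC-HIT  vc=[16, 4, 17, 13, 9]

MISSES = 7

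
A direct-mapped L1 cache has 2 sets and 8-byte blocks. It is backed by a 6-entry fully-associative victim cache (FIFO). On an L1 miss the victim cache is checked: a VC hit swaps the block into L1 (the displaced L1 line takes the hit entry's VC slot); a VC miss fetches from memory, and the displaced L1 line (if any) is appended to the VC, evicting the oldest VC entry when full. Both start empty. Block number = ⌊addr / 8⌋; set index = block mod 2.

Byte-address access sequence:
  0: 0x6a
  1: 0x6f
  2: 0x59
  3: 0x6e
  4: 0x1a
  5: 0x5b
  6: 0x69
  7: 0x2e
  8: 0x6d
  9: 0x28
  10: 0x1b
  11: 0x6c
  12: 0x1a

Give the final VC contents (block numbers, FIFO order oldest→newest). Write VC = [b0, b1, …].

VC = [5, 11, 13]

  [0] addr=0x6a blk=13 s=1: MISS | VC []
  [1] addr=0x6f blk=13 s=1: L1-HIT | VC []
  [2] addr=0x59 blk=11 s=1: MISS | VC [13]
  [3] addr=0x6e blk=13 s=1: VC-HIT | VC [11]
  [4] addr=0x1a blk=3 s=1: MISS | VC [11, 13]
  [5] addr=0x5b blk=11 s=1: VC-HIT | VC [3, 13]
  [6] addr=0x69 blk=13 s=1: VC-HIT | VC [3, 11]
  [7] addr=0x2e blk=5 s=1: MISS | VC [3, 11, 13]
  [8] addr=0x6d blk=13 s=1: VC-HIT | VC [3, 11, 5]
  [9] addr=0x28 blk=5 s=1: VC-HIT | VC [3, 11, 13]
  [10] addr=0x1b blk=3 s=1: VC-HIT | VC [5, 11, 13]
  [11] addr=0x6c blk=13 s=1: VC-HIT | VC [5, 11, 3]
  [12] addr=0x1a blk=3 s=1: VC-HIT | VC [5, 11, 13]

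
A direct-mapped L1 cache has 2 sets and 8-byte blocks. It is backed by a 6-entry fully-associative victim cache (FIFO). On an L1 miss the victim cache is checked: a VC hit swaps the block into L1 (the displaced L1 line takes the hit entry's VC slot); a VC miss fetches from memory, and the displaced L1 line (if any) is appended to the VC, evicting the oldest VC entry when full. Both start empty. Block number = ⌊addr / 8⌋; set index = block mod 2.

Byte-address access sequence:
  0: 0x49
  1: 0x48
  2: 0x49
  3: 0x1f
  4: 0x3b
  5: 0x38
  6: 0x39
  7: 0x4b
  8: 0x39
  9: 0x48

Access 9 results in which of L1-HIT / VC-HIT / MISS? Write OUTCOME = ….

#0 0x49→b9/s1 MISS; vc=[]
#1 0x48→b9/s1 L1-HIT; vc=[]
#2 0x49→b9/s1 L1-HIT; vc=[]
#3 0x1f→b3/s1 MISS; vc=[9]
#4 0x3b→b7/s1 MISS; vc=[9,3]
#5 0x38→b7/s1 L1-HIT; vc=[9,3]
#6 0x39→b7/s1 L1-HIT; vc=[9,3]
#7 0x4b→b9/s1 VC-HIT; vc=[7,3]
#8 0x39→b7/s1 VC-HIT; vc=[9,3]
#9 0x48→b9/s1 VC-HIT; vc=[7,3]

OUTCOME = VC-HIT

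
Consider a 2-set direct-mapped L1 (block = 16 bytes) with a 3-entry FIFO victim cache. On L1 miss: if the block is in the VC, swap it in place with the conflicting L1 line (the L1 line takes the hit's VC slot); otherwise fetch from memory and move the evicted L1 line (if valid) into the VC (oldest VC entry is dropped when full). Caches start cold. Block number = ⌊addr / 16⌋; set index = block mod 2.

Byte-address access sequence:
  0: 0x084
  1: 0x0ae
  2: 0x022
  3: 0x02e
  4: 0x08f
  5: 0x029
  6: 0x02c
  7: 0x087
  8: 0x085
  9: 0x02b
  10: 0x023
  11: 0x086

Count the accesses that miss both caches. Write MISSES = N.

MISSES = 3

  [0] addr=0x84 blk=8 s=0: MISS | VC []
  [1] addr=0xae blk=10 s=0: MISS | VC [8]
  [2] addr=0x22 blk=2 s=0: MISS | VC [8, 10]
  [3] addr=0x2e blk=2 s=0: L1-HIT | VC [8, 10]
  [4] addr=0x8f blk=8 s=0: VC-HIT | VC [2, 10]
  [5] addr=0x29 blk=2 s=0: VC-HIT | VC [8, 10]
  [6] addr=0x2c blk=2 s=0: L1-HIT | VC [8, 10]
  [7] addr=0x87 blk=8 s=0: VC-HIT | VC [2, 10]
  [8] addr=0x85 blk=8 s=0: L1-HIT | VC [2, 10]
  [9] addr=0x2b blk=2 s=0: VC-HIT | VC [8, 10]
  [10] addr=0x23 blk=2 s=0: L1-HIT | VC [8, 10]
  [11] addr=0x86 blk=8 s=0: VC-HIT | VC [2, 10]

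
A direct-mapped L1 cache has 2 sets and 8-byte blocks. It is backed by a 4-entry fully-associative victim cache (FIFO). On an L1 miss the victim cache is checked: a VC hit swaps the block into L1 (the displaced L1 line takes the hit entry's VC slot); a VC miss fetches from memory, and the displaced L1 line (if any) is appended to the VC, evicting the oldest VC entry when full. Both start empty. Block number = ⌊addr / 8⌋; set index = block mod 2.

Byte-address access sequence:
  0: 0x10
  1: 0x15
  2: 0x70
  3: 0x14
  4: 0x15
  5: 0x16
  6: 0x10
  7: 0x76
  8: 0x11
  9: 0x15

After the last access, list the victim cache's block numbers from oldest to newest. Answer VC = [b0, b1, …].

VC = [14]

  [0] addr=0x10 blk=2 s=0: MISS | VC []
  [1] addr=0x15 blk=2 s=0: L1-HIT | VC []
  [2] addr=0x70 blk=14 s=0: MISS | VC [2]
  [3] addr=0x14 blk=2 s=0: VC-HIT | VC [14]
  [4] addr=0x15 blk=2 s=0: L1-HIT | VC [14]
  [5] addr=0x16 blk=2 s=0: L1-HIT | VC [14]
  [6] addr=0x10 blk=2 s=0: L1-HIT | VC [14]
  [7] addr=0x76 blk=14 s=0: VC-HIT | VC [2]
  [8] addr=0x11 blk=2 s=0: VC-HIT | VC [14]
  [9] addr=0x15 blk=2 s=0: L1-HIT | VC [14]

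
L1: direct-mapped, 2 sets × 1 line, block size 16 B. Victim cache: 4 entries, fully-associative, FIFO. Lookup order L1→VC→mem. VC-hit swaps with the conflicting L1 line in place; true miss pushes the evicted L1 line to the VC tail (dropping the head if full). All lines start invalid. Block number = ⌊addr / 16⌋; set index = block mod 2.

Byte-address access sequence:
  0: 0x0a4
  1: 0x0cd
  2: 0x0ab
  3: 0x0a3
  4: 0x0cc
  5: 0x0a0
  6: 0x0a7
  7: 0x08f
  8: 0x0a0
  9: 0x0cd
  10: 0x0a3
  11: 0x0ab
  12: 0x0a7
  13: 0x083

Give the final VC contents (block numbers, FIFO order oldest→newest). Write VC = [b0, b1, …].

#0 0xa4→b10/s0 MISS; vc=[]
#1 0xcd→b12/s0 MISS; vc=[10]
#2 0xab→b10/s0 VC-HIT; vc=[12]
#3 0xa3→b10/s0 L1-HIT; vc=[12]
#4 0xcc→b12/s0 VC-HIT; vc=[10]
#5 0xa0→b10/s0 VC-HIT; vc=[12]
#6 0xa7→b10/s0 L1-HIT; vc=[12]
#7 0x8f→b8/s0 MISS; vc=[12,10]
#8 0xa0→b10/s0 VC-HIT; vc=[12,8]
#9 0xcd→b12/s0 VC-HIT; vc=[10,8]
#10 0xa3→b10/s0 VC-HIT; vc=[12,8]
#11 0xab→b10/s0 L1-HIT; vc=[12,8]
#12 0xa7→b10/s0 L1-HIT; vc=[12,8]
#13 0x83→b8/s0 VC-HIT; vc=[12,10]

VC = [12, 10]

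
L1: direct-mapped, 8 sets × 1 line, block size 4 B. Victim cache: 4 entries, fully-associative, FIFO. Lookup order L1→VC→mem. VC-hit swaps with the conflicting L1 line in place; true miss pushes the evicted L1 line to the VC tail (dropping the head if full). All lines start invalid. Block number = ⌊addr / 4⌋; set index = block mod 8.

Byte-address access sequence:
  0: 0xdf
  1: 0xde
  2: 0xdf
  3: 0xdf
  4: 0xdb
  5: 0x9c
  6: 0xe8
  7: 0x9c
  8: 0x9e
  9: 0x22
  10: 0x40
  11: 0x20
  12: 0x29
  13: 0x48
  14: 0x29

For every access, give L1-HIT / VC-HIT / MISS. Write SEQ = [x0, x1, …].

SEQ = [MISS, L1-HIT, L1-HIT, L1-HIT, MISS, MISS, MISS, L1-HIT, L1-HIT, MISS, MISS, VC-HIT, MISS, MISS, VC-HIT]

  [0] addr=0xdf blk=55 s=7: MISS | VC []
  [1] addr=0xde blk=55 s=7: L1-HIT | VC []
  [2] addr=0xdf blk=55 s=7: L1-HIT | VC []
  [3] addr=0xdf blk=55 s=7: L1-HIT | VC []
  [4] addr=0xdb blk=54 s=6: MISS | VC []
  [5] addr=0x9c blk=39 s=7: MISS | VC [55]
  [6] addr=0xe8 blk=58 s=2: MISS | VC [55]
  [7] addr=0x9c blk=39 s=7: L1-HIT | VC [55]
  [8] addr=0x9e blk=39 s=7: L1-HIT | VC [55]
  [9] addr=0x22 blk=8 s=0: MISS | VC [55]
  [10] addr=0x40 blk=16 s=0: MISS | VC [55, 8]
  [11] addr=0x20 blk=8 s=0: VC-HIT | VC [55, 16]
  [12] addr=0x29 blk=10 s=2: MISS | VC [55, 16, 58]
  [13] addr=0x48 blk=18 s=2: MISS | VC [55, 16, 58, 10]
  [14] addr=0x29 blk=10 s=2: VC-HIT | VC [55, 16, 58, 18]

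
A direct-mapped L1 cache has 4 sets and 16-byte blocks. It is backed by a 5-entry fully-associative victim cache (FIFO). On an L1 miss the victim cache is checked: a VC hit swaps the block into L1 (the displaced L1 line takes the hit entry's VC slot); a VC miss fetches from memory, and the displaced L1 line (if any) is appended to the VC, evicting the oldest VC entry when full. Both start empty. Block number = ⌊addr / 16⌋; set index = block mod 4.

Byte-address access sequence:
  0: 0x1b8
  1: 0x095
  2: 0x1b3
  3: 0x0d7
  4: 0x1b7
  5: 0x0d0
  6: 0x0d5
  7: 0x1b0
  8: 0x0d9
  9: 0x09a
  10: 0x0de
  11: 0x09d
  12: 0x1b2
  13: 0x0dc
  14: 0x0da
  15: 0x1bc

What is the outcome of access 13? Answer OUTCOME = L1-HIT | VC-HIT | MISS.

OUTCOME = VC-HIT

#0 0x1b8→b27/s3 MISS; vc=[]
#1 0x95→b9/s1 MISS; vc=[]
#2 0x1b3→b27/s3 L1-HIT; vc=[]
#3 0xd7→b13/s1 MISS; vc=[9]
#4 0x1b7→b27/s3 L1-HIT; vc=[9]
#5 0xd0→b13/s1 L1-HIT; vc=[9]
#6 0xd5→b13/s1 L1-HIT; vc=[9]
#7 0x1b0→b27/s3 L1-HIT; vc=[9]
#8 0xd9→b13/s1 L1-HIT; vc=[9]
#9 0x9a→b9/s1 VC-HIT; vc=[13]
#10 0xde→b13/s1 VC-HIT; vc=[9]
#11 0x9d→b9/s1 VC-HIT; vc=[13]
#12 0x1b2→b27/s3 L1-HIT; vc=[13]
#13 0xdc→b13/s1 VC-HIT; vc=[9]
#14 0xda→b13/s1 L1-HIT; vc=[9]
#15 0x1bc→b27/s3 L1-HIT; vc=[9]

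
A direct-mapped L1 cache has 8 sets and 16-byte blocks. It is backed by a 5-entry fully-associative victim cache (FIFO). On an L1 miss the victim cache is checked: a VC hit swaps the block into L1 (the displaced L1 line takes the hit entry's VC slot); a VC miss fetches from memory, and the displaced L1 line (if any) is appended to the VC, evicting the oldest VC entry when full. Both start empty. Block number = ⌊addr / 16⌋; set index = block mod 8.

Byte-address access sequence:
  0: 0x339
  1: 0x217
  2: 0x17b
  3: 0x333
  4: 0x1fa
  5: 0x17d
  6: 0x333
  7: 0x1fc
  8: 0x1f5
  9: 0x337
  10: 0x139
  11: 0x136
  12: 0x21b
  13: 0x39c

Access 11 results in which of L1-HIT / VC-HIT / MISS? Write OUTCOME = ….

OUTCOME = L1-HIT

  [0] addr=0x339 blk=51 s=3: MISS | VC []
  [1] addr=0x217 blk=33 s=1: MISS | VC []
  [2] addr=0x17b blk=23 s=7: MISS | VC []
  [3] addr=0x333 blk=51 s=3: L1-HIT | VC []
  [4] addr=0x1fa blk=31 s=7: MISS | VC [23]
  [5] addr=0x17d blk=23 s=7: VC-HIT | VC [31]
  [6] addr=0x333 blk=51 s=3: L1-HIT | VC [31]
  [7] addr=0x1fc blk=31 s=7: VC-HIT | VC [23]
  [8] addr=0x1f5 blk=31 s=7: L1-HIT | VC [23]
  [9] addr=0x337 blk=51 s=3: L1-HIT | VC [23]
  [10] addr=0x139 blk=19 s=3: MISS | VC [23, 51]
  [11] addr=0x136 blk=19 s=3: L1-HIT | VC [23, 51]
  [12] addr=0x21b blk=33 s=1: L1-HIT | VC [23, 51]
  [13] addr=0x39c blk=57 s=1: MISS | VC [23, 51, 33]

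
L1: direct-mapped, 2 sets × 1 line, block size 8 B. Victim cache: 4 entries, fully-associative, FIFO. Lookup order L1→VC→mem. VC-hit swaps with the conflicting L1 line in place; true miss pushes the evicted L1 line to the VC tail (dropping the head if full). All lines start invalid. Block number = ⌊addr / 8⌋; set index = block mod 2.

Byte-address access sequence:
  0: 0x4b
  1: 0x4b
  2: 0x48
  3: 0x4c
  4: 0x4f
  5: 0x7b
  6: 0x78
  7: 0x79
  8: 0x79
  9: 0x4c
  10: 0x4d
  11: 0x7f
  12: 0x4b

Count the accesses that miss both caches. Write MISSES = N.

#0 0x4b→b9/s1 MISS; vc=[]
#1 0x4b→b9/s1 L1-HIT; vc=[]
#2 0x48→b9/s1 L1-HIT; vc=[]
#3 0x4c→b9/s1 L1-HIT; vc=[]
#4 0x4f→b9/s1 L1-HIT; vc=[]
#5 0x7b→b15/s1 MISS; vc=[9]
#6 0x78→b15/s1 L1-HIT; vc=[9]
#7 0x79→b15/s1 L1-HIT; vc=[9]
#8 0x79→b15/s1 L1-HIT; vc=[9]
#9 0x4c→b9/s1 VC-HIT; vc=[15]
#10 0x4d→b9/s1 L1-HIT; vc=[15]
#11 0x7f→b15/s1 VC-HIT; vc=[9]
#12 0x4b→b9/s1 VC-HIT; vc=[15]

MISSES = 2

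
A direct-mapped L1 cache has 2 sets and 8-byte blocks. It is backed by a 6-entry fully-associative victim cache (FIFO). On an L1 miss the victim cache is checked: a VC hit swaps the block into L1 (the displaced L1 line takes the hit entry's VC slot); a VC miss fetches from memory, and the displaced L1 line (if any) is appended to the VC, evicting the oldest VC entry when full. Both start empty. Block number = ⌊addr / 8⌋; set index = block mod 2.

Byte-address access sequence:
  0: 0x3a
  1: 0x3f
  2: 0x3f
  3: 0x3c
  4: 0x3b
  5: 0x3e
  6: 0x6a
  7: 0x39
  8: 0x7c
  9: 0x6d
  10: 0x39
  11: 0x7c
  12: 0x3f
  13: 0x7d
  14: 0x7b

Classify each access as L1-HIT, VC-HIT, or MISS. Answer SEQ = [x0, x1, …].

SEQ = [MISS, L1-HIT, L1-HIT, L1-HIT, L1-HIT, L1-HIT, MISS, VC-HIT, MISS, VC-HIT, VC-HIT, VC-HIT, VC-HIT, VC-HIT, L1-HIT]

#0 0x3a→b7/s1 MISS; vc=[]
#1 0x3f→b7/s1 L1-HIT; vc=[]
#2 0x3f→b7/s1 L1-HIT; vc=[]
#3 0x3c→b7/s1 L1-HIT; vc=[]
#4 0x3b→b7/s1 L1-HIT; vc=[]
#5 0x3e→b7/s1 L1-HIT; vc=[]
#6 0x6a→b13/s1 MISS; vc=[7]
#7 0x39→b7/s1 VC-HIT; vc=[13]
#8 0x7c→b15/s1 MISS; vc=[13,7]
#9 0x6d→b13/s1 VC-HIT; vc=[15,7]
#10 0x39→b7/s1 VC-HIT; vc=[15,13]
#11 0x7c→b15/s1 VC-HIT; vc=[7,13]
#12 0x3f→b7/s1 VC-HIT; vc=[15,13]
#13 0x7d→b15/s1 VC-HIT; vc=[7,13]
#14 0x7b→b15/s1 L1-HIT; vc=[7,13]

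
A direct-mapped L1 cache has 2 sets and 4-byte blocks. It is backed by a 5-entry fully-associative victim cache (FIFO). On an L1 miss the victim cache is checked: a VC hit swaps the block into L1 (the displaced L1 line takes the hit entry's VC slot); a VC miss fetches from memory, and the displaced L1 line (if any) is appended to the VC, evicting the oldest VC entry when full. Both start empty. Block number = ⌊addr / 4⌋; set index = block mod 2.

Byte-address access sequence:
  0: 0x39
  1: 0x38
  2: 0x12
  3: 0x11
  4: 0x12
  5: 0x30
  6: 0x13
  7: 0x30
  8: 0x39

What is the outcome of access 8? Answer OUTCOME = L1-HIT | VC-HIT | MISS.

  [0] addr=0x39 blk=14 s=0: MISS | VC []
  [1] addr=0x38 blk=14 s=0: L1-HIT | VC []
  [2] addr=0x12 blk=4 s=0: MISS | VC [14]
  [3] addr=0x11 blk=4 s=0: L1-HIT | VC [14]
  [4] addr=0x12 blk=4 s=0: L1-HIT | VC [14]
  [5] addr=0x30 blk=12 s=0: MISS | VC [14, 4]
  [6] addr=0x13 blk=4 s=0: VC-HIT | VC [14, 12]
  [7] addr=0x30 blk=12 s=0: VC-HIT | VC [14, 4]
  [8] addr=0x39 blk=14 s=0: VC-HIT | VC [12, 4]

OUTCOME = VC-HIT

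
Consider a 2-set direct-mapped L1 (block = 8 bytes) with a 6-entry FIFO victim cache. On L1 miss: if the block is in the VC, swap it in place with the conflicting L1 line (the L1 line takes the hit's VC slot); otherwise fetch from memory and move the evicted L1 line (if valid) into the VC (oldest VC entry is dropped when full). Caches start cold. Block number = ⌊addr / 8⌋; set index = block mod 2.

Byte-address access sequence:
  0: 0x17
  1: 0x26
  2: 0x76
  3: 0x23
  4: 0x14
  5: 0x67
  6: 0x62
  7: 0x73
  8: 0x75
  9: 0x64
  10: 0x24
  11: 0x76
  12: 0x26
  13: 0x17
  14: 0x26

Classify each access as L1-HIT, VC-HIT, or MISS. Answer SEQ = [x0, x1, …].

0: 0x17 (blk 2, set 0) → MISS  vc=[]
1: 0x26 (blk 4, set 0) → MISS  vc=[2]
2: 0x76 (blk 14, set 0) → MISS  vc=[2, 4]
3: 0x23 (blk 4, set 0) → VC-HIT  vc=[2, 14]
4: 0x14 (blk 2, set 0) → VC-HIT  vc=[4, 14]
5: 0x67 (blk 12, set 0) → MISS  vc=[4, 14, 2]
6: 0x62 (blk 12, set 0) → L1-HIT  vc=[4, 14, 2]
7: 0x73 (blk 14, set 0) → VC-HIT  vc=[4, 12, 2]
8: 0x75 (blk 14, set 0) → L1-HIT  vc=[4, 12, 2]
9: 0x64 (blk 12, set 0) → VC-HIT  vc=[4, 14, 2]
10: 0x24 (blk 4, set 0) → VC-HIT  vc=[12, 14, 2]
11: 0x76 (blk 14, set 0) → VC-HIT  vc=[12, 4, 2]
12: 0x26 (blk 4, set 0) → VC-HIT  vc=[12, 14, 2]
13: 0x17 (blk 2, set 0) → VC-HIT  vc=[12, 14, 4]
14: 0x26 (blk 4, set 0) → VC-HIT  vc=[12, 14, 2]

SEQ = [MISS, MISS, MISS, VC-HIT, VC-HIT, MISS, L1-HIT, VC-HIT, L1-HIT, VC-HIT, VC-HIT, VC-HIT, VC-HIT, VC-HIT, VC-HIT]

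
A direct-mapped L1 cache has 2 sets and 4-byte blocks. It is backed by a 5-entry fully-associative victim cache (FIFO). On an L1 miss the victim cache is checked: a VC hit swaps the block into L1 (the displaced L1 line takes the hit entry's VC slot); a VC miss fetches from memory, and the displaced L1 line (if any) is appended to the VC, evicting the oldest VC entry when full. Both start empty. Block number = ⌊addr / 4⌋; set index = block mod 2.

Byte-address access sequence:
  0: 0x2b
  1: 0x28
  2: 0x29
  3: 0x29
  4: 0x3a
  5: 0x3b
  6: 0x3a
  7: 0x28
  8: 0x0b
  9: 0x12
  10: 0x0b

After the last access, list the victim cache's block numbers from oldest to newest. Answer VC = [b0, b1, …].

VC = [14, 10, 4]

  [0] addr=0x2b blk=10 s=0: MISS | VC []
  [1] addr=0x28 blk=10 s=0: L1-HIT | VC []
  [2] addr=0x29 blk=10 s=0: L1-HIT | VC []
  [3] addr=0x29 blk=10 s=0: L1-HIT | VC []
  [4] addr=0x3a blk=14 s=0: MISS | VC [10]
  [5] addr=0x3b blk=14 s=0: L1-HIT | VC [10]
  [6] addr=0x3a blk=14 s=0: L1-HIT | VC [10]
  [7] addr=0x28 blk=10 s=0: VC-HIT | VC [14]
  [8] addr=0xb blk=2 s=0: MISS | VC [14, 10]
  [9] addr=0x12 blk=4 s=0: MISS | VC [14, 10, 2]
  [10] addr=0xb blk=2 s=0: VC-HIT | VC [14, 10, 4]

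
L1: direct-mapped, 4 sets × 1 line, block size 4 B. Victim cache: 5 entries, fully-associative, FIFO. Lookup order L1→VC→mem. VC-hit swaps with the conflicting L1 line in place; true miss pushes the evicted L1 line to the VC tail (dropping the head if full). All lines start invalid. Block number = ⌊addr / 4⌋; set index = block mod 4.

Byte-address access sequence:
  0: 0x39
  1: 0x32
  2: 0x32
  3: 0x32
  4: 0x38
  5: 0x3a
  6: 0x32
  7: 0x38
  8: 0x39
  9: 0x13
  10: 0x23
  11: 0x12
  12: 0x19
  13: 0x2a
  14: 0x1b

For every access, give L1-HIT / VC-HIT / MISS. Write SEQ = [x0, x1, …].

  [0] addr=0x39 blk=14 s=2: MISS | VC []
  [1] addr=0x32 blk=12 s=0: MISS | VC []
  [2] addr=0x32 blk=12 s=0: L1-HIT | VC []
  [3] addr=0x32 blk=12 s=0: L1-HIT | VC []
  [4] addr=0x38 blk=14 s=2: L1-HIT | VC []
  [5] addr=0x3a blk=14 s=2: L1-HIT | VC []
  [6] addr=0x32 blk=12 s=0: L1-HIT | VC []
  [7] addr=0x38 blk=14 s=2: L1-HIT | VC []
  [8] addr=0x39 blk=14 s=2: L1-HIT | VC []
  [9] addr=0x13 blk=4 s=0: MISS | VC [12]
  [10] addr=0x23 blk=8 s=0: MISS | VC [12, 4]
  [11] addr=0x12 blk=4 s=0: VC-HIT | VC [12, 8]
  [12] addr=0x19 blk=6 s=2: MISS | VC [12, 8, 14]
  [13] addr=0x2a blk=10 s=2: MISS | VC [12, 8, 14, 6]
  [14] addr=0x1b blk=6 s=2: VC-HIT | VC [12, 8, 14, 10]

SEQ = [MISS, MISS, L1-HIT, L1-HIT, L1-HIT, L1-HIT, L1-HIT, L1-HIT, L1-HIT, MISS, MISS, VC-HIT, MISS, MISS, VC-HIT]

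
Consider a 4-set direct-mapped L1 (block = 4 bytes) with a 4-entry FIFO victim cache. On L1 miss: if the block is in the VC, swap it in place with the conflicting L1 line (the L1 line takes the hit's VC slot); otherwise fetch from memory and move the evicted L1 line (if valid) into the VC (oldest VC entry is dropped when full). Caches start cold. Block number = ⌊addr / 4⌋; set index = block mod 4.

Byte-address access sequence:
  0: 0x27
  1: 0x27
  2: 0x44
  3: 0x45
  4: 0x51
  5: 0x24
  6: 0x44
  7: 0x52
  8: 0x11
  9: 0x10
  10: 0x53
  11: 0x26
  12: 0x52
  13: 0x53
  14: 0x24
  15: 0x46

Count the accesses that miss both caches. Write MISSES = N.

#0 0x27→b9/s1 MISS; vc=[]
#1 0x27→b9/s1 L1-HIT; vc=[]
#2 0x44→b17/s1 MISS; vc=[9]
#3 0x45→b17/s1 L1-HIT; vc=[9]
#4 0x51→b20/s0 MISS; vc=[9]
#5 0x24→b9/s1 VC-HIT; vc=[17]
#6 0x44→b17/s1 VC-HIT; vc=[9]
#7 0x52→b20/s0 L1-HIT; vc=[9]
#8 0x11→b4/s0 MISS; vc=[9,20]
#9 0x10→b4/s0 L1-HIT; vc=[9,20]
#10 0x53→b20/s0 VC-HIT; vc=[9,4]
#11 0x26→b9/s1 VC-HIT; vc=[17,4]
#12 0x52→b20/s0 L1-HIT; vc=[17,4]
#13 0x53→b20/s0 L1-HIT; vc=[17,4]
#14 0x24→b9/s1 L1-HIT; vc=[17,4]
#15 0x46→b17/s1 VC-HIT; vc=[9,4]

MISSES = 4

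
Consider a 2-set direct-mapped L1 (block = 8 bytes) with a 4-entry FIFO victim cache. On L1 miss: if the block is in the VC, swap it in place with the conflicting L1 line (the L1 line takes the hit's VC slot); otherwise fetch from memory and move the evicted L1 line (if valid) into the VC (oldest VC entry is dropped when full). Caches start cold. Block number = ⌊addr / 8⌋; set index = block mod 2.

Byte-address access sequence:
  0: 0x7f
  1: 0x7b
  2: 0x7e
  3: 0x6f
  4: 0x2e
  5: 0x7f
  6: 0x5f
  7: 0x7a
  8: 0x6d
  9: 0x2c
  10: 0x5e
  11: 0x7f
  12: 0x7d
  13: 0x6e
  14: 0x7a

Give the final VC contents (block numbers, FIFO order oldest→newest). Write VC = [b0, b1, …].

#0 0x7f→b15/s1 MISS; vc=[]
#1 0x7b→b15/s1 L1-HIT; vc=[]
#2 0x7e→b15/s1 L1-HIT; vc=[]
#3 0x6f→b13/s1 MISS; vc=[15]
#4 0x2e→b5/s1 MISS; vc=[15,13]
#5 0x7f→b15/s1 VC-HIT; vc=[5,13]
#6 0x5f→b11/s1 MISS; vc=[5,13,15]
#7 0x7a→b15/s1 VC-HIT; vc=[5,13,11]
#8 0x6d→b13/s1 VC-HIT; vc=[5,15,11]
#9 0x2c→b5/s1 VC-HIT; vc=[13,15,11]
#10 0x5e→b11/s1 VC-HIT; vc=[13,15,5]
#11 0x7f→b15/s1 VC-HIT; vc=[13,11,5]
#12 0x7d→b15/s1 L1-HIT; vc=[13,11,5]
#13 0x6e→b13/s1 VC-HIT; vc=[15,11,5]
#14 0x7a→b15/s1 VC-HIT; vc=[13,11,5]

VC = [13, 11, 5]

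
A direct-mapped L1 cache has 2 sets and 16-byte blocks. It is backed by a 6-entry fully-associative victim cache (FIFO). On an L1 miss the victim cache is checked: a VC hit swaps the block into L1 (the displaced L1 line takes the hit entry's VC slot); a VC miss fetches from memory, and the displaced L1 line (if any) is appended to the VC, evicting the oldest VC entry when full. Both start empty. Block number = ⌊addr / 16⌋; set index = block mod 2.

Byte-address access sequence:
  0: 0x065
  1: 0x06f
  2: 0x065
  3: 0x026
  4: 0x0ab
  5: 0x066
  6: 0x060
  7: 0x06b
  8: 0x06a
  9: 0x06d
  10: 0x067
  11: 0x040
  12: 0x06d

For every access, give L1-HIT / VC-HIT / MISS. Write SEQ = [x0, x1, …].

SEQ = [MISS, L1-HIT, L1-HIT, MISS, MISS, VC-HIT, L1-HIT, L1-HIT, L1-HIT, L1-HIT, L1-HIT, MISS, VC-HIT]

  [0] addr=0x65 blk=6 s=0: MISS | VC []
  [1] addr=0x6f blk=6 s=0: L1-HIT | VC []
  [2] addr=0x65 blk=6 s=0: L1-HIT | VC []
  [3] addr=0x26 blk=2 s=0: MISS | VC [6]
  [4] addr=0xab blk=10 s=0: MISS | VC [6, 2]
  [5] addr=0x66 blk=6 s=0: VC-HIT | VC [10, 2]
  [6] addr=0x60 blk=6 s=0: L1-HIT | VC [10, 2]
  [7] addr=0x6b blk=6 s=0: L1-HIT | VC [10, 2]
  [8] addr=0x6a blk=6 s=0: L1-HIT | VC [10, 2]
  [9] addr=0x6d blk=6 s=0: L1-HIT | VC [10, 2]
  [10] addr=0x67 blk=6 s=0: L1-HIT | VC [10, 2]
  [11] addr=0x40 blk=4 s=0: MISS | VC [10, 2, 6]
  [12] addr=0x6d blk=6 s=0: VC-HIT | VC [10, 2, 4]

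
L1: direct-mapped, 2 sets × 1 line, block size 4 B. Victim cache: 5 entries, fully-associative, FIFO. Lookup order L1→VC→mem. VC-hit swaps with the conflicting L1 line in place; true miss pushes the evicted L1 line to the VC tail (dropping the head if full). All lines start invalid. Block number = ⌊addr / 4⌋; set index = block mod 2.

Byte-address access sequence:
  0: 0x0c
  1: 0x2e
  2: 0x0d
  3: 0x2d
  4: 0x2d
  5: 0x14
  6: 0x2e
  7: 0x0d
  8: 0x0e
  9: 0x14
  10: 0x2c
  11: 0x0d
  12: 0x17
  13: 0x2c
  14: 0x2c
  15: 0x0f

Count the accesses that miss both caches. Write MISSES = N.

MISSES = 3

0: 0xc (blk 3, set 1) → MISS  vc=[]
1: 0x2e (blk 11, set 1) → MISS  vc=[3]
2: 0xd (blk 3, set 1) → VC-HIT  vc=[11]
3: 0x2d (blk 11, set 1) → VC-HIT  vc=[3]
4: 0x2d (blk 11, set 1) → L1-HIT  vc=[3]
5: 0x14 (blk 5, set 1) → MISS  vc=[3, 11]
6: 0x2e (blk 11, set 1) → VC-HIT  vc=[3, 5]
7: 0xd (blk 3, set 1) → VC-HIT  vc=[11, 5]
8: 0xe (blk 3, set 1) → L1-HIT  vc=[11, 5]
9: 0x14 (blk 5, set 1) → VC-HIT  vc=[11, 3]
10: 0x2c (blk 11, set 1) → VC-HIT  vc=[5, 3]
11: 0xd (blk 3, set 1) → VC-HIT  vc=[5, 11]
12: 0x17 (blk 5, set 1) → VC-HIT  vc=[3, 11]
13: 0x2c (blk 11, set 1) → VC-HIT  vc=[3, 5]
14: 0x2c (blk 11, set 1) → L1-HIT  vc=[3, 5]
15: 0xf (blk 3, set 1) → VC-HIT  vc=[11, 5]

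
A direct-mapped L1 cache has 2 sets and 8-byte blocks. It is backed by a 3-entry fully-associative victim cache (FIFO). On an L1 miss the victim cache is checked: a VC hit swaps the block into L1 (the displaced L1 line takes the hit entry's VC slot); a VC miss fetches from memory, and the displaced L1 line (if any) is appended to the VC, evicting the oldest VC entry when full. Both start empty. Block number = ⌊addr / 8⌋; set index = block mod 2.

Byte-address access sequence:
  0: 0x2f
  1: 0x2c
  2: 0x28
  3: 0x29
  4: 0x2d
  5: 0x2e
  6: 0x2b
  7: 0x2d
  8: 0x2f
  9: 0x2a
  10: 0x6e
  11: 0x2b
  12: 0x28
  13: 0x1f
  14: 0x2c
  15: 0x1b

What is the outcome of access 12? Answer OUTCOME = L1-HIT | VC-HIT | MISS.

#0 0x2f→b5/s1 MISS; vc=[]
#1 0x2c→b5/s1 L1-HIT; vc=[]
#2 0x28→b5/s1 L1-HIT; vc=[]
#3 0x29→b5/s1 L1-HIT; vc=[]
#4 0x2d→b5/s1 L1-HIT; vc=[]
#5 0x2e→b5/s1 L1-HIT; vc=[]
#6 0x2b→b5/s1 L1-HIT; vc=[]
#7 0x2d→b5/s1 L1-HIT; vc=[]
#8 0x2f→b5/s1 L1-HIT; vc=[]
#9 0x2a→b5/s1 L1-HIT; vc=[]
#10 0x6e→b13/s1 MISS; vc=[5]
#11 0x2b→b5/s1 VC-HIT; vc=[13]
#12 0x28→b5/s1 L1-HIT; vc=[13]
#13 0x1f→b3/s1 MISS; vc=[13,5]
#14 0x2c→b5/s1 VC-HIT; vc=[13,3]
#15 0x1b→b3/s1 VC-HIT; vc=[13,5]

OUTCOME = L1-HIT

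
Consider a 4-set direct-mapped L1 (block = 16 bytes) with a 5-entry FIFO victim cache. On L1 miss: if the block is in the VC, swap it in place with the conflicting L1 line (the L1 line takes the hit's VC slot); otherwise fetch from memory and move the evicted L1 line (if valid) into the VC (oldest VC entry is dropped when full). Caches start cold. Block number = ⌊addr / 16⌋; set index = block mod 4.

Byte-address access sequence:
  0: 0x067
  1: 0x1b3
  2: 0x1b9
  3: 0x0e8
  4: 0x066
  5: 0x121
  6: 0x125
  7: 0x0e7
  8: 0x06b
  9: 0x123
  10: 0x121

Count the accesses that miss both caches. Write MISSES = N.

MISSES = 4

  [0] addr=0x67 blk=6 s=2: MISS | VC []
  [1] addr=0x1b3 blk=27 s=3: MISS | VC []
  [2] addr=0x1b9 blk=27 s=3: L1-HIT | VC []
  [3] addr=0xe8 blk=14 s=2: MISS | VC [6]
  [4] addr=0x66 blk=6 s=2: VC-HIT | VC [14]
  [5] addr=0x121 blk=18 s=2: MISS | VC [14, 6]
  [6] addr=0x125 blk=18 s=2: L1-HIT | VC [14, 6]
  [7] addr=0xe7 blk=14 s=2: VC-HIT | VC [18, 6]
  [8] addr=0x6b blk=6 s=2: VC-HIT | VC [18, 14]
  [9] addr=0x123 blk=18 s=2: VC-HIT | VC [6, 14]
  [10] addr=0x121 blk=18 s=2: L1-HIT | VC [6, 14]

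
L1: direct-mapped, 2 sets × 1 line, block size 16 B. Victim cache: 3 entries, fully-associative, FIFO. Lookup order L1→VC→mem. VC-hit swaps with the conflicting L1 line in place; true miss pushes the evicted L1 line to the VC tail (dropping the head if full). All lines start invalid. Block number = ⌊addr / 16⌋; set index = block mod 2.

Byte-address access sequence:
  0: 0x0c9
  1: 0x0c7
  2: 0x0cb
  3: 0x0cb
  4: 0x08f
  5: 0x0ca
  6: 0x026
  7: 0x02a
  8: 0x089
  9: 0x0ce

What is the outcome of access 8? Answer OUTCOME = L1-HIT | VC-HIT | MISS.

OUTCOME = VC-HIT

  [0] addr=0xc9 blk=12 s=0: MISS | VC []
  [1] addr=0xc7 blk=12 s=0: L1-HIT | VC []
  [2] addr=0xcb blk=12 s=0: L1-HIT | VC []
  [3] addr=0xcb blk=12 s=0: L1-HIT | VC []
  [4] addr=0x8f blk=8 s=0: MISS | VC [12]
  [5] addr=0xca blk=12 s=0: VC-HIT | VC [8]
  [6] addr=0x26 blk=2 s=0: MISS | VC [8, 12]
  [7] addr=0x2a blk=2 s=0: L1-HIT | VC [8, 12]
  [8] addr=0x89 blk=8 s=0: VC-HIT | VC [2, 12]
  [9] addr=0xce blk=12 s=0: VC-HIT | VC [2, 8]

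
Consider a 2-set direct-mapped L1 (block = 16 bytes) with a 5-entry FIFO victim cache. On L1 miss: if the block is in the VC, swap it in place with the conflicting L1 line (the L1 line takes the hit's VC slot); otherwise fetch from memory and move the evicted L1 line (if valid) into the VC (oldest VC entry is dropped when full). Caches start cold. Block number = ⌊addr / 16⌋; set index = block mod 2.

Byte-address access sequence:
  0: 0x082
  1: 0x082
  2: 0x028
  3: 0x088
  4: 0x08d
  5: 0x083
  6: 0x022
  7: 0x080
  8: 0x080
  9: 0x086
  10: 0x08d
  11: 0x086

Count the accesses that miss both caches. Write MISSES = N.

MISSES = 2

#0 0x82→b8/s0 MISS; vc=[]
#1 0x82→b8/s0 L1-HIT; vc=[]
#2 0x28→b2/s0 MISS; vc=[8]
#3 0x88→b8/s0 VC-HIT; vc=[2]
#4 0x8d→b8/s0 L1-HIT; vc=[2]
#5 0x83→b8/s0 L1-HIT; vc=[2]
#6 0x22→b2/s0 VC-HIT; vc=[8]
#7 0x80→b8/s0 VC-HIT; vc=[2]
#8 0x80→b8/s0 L1-HIT; vc=[2]
#9 0x86→b8/s0 L1-HIT; vc=[2]
#10 0x8d→b8/s0 L1-HIT; vc=[2]
#11 0x86→b8/s0 L1-HIT; vc=[2]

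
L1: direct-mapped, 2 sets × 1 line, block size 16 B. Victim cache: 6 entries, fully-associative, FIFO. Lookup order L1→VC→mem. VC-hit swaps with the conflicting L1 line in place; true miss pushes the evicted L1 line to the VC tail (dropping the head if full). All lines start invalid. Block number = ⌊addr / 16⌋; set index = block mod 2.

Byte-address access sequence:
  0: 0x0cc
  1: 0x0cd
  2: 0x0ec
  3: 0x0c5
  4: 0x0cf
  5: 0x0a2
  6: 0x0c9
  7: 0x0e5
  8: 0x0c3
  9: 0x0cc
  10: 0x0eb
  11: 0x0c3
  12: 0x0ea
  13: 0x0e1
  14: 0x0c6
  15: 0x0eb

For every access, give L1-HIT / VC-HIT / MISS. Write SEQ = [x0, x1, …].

  [0] addr=0xcc blk=12 s=0: MISS | VC []
  [1] addr=0xcd blk=12 s=0: L1-HIT | VC []
  [2] addr=0xec blk=14 s=0: MISS | VC [12]
  [3] addr=0xc5 blk=12 s=0: VC-HIT | VC [14]
  [4] addr=0xcf blk=12 s=0: L1-HIT | VC [14]
  [5] addr=0xa2 blk=10 s=0: MISS | VC [14, 12]
  [6] addr=0xc9 blk=12 s=0: VC-HIT | VC [14, 10]
  [7] addr=0xe5 blk=14 s=0: VC-HIT | VC [12, 10]
  [8] addr=0xc3 blk=12 s=0: VC-HIT | VC [14, 10]
  [9] addr=0xcc blk=12 s=0: L1-HIT | VC [14, 10]
  [10] addr=0xeb blk=14 s=0: VC-HIT | VC [12, 10]
  [11] addr=0xc3 blk=12 s=0: VC-HIT | VC [14, 10]
  [12] addr=0xea blk=14 s=0: VC-HIT | VC [12, 10]
  [13] addr=0xe1 blk=14 s=0: L1-HIT | VC [12, 10]
  [14] addr=0xc6 blk=12 s=0: VC-HIT | VC [14, 10]
  [15] addr=0xeb blk=14 s=0: VC-HIT | VC [12, 10]

SEQ = [MISS, L1-HIT, MISS, VC-HIT, L1-HIT, MISS, VC-HIT, VC-HIT, VC-HIT, L1-HIT, VC-HIT, VC-HIT, VC-HIT, L1-HIT, VC-HIT, VC-HIT]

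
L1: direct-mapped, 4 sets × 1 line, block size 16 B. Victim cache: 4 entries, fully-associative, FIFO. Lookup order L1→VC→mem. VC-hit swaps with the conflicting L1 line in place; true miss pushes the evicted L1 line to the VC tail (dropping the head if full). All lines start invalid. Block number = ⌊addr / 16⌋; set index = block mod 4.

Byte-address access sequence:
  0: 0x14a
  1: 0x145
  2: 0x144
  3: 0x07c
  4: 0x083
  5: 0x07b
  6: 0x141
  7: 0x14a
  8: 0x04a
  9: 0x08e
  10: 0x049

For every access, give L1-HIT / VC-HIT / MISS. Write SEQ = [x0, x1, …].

SEQ = [MISS, L1-HIT, L1-HIT, MISS, MISS, L1-HIT, VC-HIT, L1-HIT, MISS, VC-HIT, VC-HIT]

#0 0x14a→b20/s0 MISS; vc=[]
#1 0x145→b20/s0 L1-HIT; vc=[]
#2 0x144→b20/s0 L1-HIT; vc=[]
#3 0x7c→b7/s3 MISS; vc=[]
#4 0x83→b8/s0 MISS; vc=[20]
#5 0x7b→b7/s3 L1-HIT; vc=[20]
#6 0x141→b20/s0 VC-HIT; vc=[8]
#7 0x14a→b20/s0 L1-HIT; vc=[8]
#8 0x4a→b4/s0 MISS; vc=[8,20]
#9 0x8e→b8/s0 VC-HIT; vc=[4,20]
#10 0x49→b4/s0 VC-HIT; vc=[8,20]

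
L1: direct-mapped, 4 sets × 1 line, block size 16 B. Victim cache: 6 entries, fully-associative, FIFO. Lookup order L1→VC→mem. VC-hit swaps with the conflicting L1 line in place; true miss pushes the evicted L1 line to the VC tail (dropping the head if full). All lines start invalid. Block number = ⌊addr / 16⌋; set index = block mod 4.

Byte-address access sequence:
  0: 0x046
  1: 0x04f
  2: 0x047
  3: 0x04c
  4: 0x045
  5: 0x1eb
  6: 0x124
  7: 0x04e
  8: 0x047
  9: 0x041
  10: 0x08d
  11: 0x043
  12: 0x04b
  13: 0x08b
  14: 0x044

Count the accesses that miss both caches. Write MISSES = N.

0: 0x46 (blk 4, set 0) → MISS  vc=[]
1: 0x4f (blk 4, set 0) → L1-HIT  vc=[]
2: 0x47 (blk 4, set 0) → L1-HIT  vc=[]
3: 0x4c (blk 4, set 0) → L1-HIT  vc=[]
4: 0x45 (blk 4, set 0) → L1-HIT  vc=[]
5: 0x1eb (blk 30, set 2) → MISS  vc=[]
6: 0x124 (blk 18, set 2) → MISS  vc=[30]
7: 0x4e (blk 4, set 0) → L1-HIT  vc=[30]
8: 0x47 (blk 4, set 0) → L1-HIT  vc=[30]
9: 0x41 (blk 4, set 0) → L1-HIT  vc=[30]
10: 0x8d (blk 8, set 0) → MISS  vc=[30, 4]
11: 0x43 (blk 4, set 0) → VC-HIT  vc=[30, 8]
12: 0x4b (blk 4, set 0) → L1-HIT  vc=[30, 8]
13: 0x8b (blk 8, set 0) → VC-HIT  vc=[30, 4]
14: 0x44 (blk 4, set 0) → VC-HIT  vc=[30, 8]

MISSES = 4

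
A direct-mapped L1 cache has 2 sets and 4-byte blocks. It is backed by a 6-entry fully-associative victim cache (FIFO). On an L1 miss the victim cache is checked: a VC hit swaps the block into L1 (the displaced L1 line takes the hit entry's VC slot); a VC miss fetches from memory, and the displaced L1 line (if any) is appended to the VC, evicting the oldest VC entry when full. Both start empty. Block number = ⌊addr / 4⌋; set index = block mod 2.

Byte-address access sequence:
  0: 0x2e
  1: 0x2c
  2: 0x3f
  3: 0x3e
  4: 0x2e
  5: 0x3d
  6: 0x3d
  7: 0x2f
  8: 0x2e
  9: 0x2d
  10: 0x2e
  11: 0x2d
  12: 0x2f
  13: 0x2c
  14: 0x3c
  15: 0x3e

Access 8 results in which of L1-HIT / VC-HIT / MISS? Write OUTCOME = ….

  [0] addr=0x2e blk=11 s=1: MISS | VC []
  [1] addr=0x2c blk=11 s=1: L1-HIT | VC []
  [2] addr=0x3f blk=15 s=1: MISS | VC [11]
  [3] addr=0x3e blk=15 s=1: L1-HIT | VC [11]
  [4] addr=0x2e blk=11 s=1: VC-HIT | VC [15]
  [5] addr=0x3d blk=15 s=1: VC-HIT | VC [11]
  [6] addr=0x3d blk=15 s=1: L1-HIT | VC [11]
  [7] addr=0x2f blk=11 s=1: VC-HIT | VC [15]
  [8] addr=0x2e blk=11 s=1: L1-HIT | VC [15]
  [9] addr=0x2d blk=11 s=1: L1-HIT | VC [15]
  [10] addr=0x2e blk=11 s=1: L1-HIT | VC [15]
  [11] addr=0x2d blk=11 s=1: L1-HIT | VC [15]
  [12] addr=0x2f blk=11 s=1: L1-HIT | VC [15]
  [13] addr=0x2c blk=11 s=1: L1-HIT | VC [15]
  [14] addr=0x3c blk=15 s=1: VC-HIT | VC [11]
  [15] addr=0x3e blk=15 s=1: L1-HIT | VC [11]

OUTCOME = L1-HIT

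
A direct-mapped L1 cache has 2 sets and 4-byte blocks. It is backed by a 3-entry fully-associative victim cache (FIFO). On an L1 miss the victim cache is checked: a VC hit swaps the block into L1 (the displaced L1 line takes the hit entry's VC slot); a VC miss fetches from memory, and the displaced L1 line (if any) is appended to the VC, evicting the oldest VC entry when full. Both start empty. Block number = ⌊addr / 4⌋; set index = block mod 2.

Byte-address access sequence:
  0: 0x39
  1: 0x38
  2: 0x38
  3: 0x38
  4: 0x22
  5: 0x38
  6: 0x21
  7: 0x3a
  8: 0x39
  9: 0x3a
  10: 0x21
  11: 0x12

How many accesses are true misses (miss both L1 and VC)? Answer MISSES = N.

0: 0x39 (blk 14, set 0) → MISS  vc=[]
1: 0x38 (blk 14, set 0) → L1-HIT  vc=[]
2: 0x38 (blk 14, set 0) → L1-HIT  vc=[]
3: 0x38 (blk 14, set 0) → L1-HIT  vc=[]
4: 0x22 (blk 8, set 0) → MISS  vc=[14]
5: 0x38 (blk 14, set 0) → VC-HIT  vc=[8]
6: 0x21 (blk 8, set 0) → VC-HIT  vc=[14]
7: 0x3a (blk 14, set 0) → VC-HIT  vc=[8]
8: 0x39 (blk 14, set 0) → L1-HIT  vc=[8]
9: 0x3a (blk 14, set 0) → L1-HIT  vc=[8]
10: 0x21 (blk 8, set 0) → VC-HIT  vc=[14]
11: 0x12 (blk 4, set 0) → MISS  vc=[14, 8]

MISSES = 3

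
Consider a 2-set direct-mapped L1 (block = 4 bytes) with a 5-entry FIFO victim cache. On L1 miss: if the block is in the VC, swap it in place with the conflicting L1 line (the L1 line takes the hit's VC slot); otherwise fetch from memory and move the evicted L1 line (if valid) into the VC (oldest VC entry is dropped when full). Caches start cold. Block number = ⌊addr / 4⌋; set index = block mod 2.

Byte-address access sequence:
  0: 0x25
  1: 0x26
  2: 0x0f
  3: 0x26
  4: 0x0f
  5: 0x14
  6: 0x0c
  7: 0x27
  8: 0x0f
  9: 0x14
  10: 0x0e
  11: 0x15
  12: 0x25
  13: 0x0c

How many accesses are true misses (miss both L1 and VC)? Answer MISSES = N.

#0 0x25→b9/s1 MISS; vc=[]
#1 0x26→b9/s1 L1-HIT; vc=[]
#2 0xf→b3/s1 MISS; vc=[9]
#3 0x26→b9/s1 VC-HIT; vc=[3]
#4 0xf→b3/s1 VC-HIT; vc=[9]
#5 0x14→b5/s1 MISS; vc=[9,3]
#6 0xc→b3/s1 VC-HIT; vc=[9,5]
#7 0x27→b9/s1 VC-HIT; vc=[3,5]
#8 0xf→b3/s1 VC-HIT; vc=[9,5]
#9 0x14→b5/s1 VC-HIT; vc=[9,3]
#10 0xe→b3/s1 VC-HIT; vc=[9,5]
#11 0x15→b5/s1 VC-HIT; vc=[9,3]
#12 0x25→b9/s1 VC-HIT; vc=[5,3]
#13 0xc→b3/s1 VC-HIT; vc=[5,9]

MISSES = 3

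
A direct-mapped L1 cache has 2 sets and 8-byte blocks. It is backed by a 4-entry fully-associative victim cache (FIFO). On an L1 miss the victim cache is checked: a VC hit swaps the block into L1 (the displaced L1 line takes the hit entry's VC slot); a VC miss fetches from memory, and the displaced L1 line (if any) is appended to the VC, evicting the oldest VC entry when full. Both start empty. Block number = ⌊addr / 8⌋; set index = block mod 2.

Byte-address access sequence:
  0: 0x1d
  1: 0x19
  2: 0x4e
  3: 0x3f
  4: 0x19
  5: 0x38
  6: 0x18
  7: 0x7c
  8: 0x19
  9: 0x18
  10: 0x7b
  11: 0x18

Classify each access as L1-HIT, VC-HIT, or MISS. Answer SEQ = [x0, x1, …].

#0 0x1d→b3/s1 MISS; vc=[]
#1 0x19→b3/s1 L1-HIT; vc=[]
#2 0x4e→b9/s1 MISS; vc=[3]
#3 0x3f→b7/s1 MISS; vc=[3,9]
#4 0x19→b3/s1 VC-HIT; vc=[7,9]
#5 0x38→b7/s1 VC-HIT; vc=[3,9]
#6 0x18→b3/s1 VC-HIT; vc=[7,9]
#7 0x7c→b15/s1 MISS; vc=[7,9,3]
#8 0x19→b3/s1 VC-HIT; vc=[7,9,15]
#9 0x18→b3/s1 L1-HIT; vc=[7,9,15]
#10 0x7b→b15/s1 VC-HIT; vc=[7,9,3]
#11 0x18→b3/s1 VC-HIT; vc=[7,9,15]

SEQ = [MISS, L1-HIT, MISS, MISS, VC-HIT, VC-HIT, VC-HIT, MISS, VC-HIT, L1-HIT, VC-HIT, VC-HIT]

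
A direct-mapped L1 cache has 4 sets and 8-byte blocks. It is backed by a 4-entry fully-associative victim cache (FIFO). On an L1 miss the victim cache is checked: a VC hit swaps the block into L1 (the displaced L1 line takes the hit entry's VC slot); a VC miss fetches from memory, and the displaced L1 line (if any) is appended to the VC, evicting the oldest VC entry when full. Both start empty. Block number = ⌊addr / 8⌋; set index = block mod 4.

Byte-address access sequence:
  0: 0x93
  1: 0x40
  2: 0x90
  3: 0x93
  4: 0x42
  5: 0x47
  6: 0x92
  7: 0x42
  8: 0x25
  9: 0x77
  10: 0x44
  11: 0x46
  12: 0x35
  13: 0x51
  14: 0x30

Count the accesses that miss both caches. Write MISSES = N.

  [0] addr=0x93 blk=18 s=2: MISS | VC []
  [1] addr=0x40 blk=8 s=0: MISS | VC []
  [2] addr=0x90 blk=18 s=2: L1-HIT | VC []
  [3] addr=0x93 blk=18 s=2: L1-HIT | VC []
  [4] addr=0x42 blk=8 s=0: L1-HIT | VC []
  [5] addr=0x47 blk=8 s=0: L1-HIT | VC []
  [6] addr=0x92 blk=18 s=2: L1-HIT | VC []
  [7] addr=0x42 blk=8 s=0: L1-HIT | VC []
  [8] addr=0x25 blk=4 s=0: MISS | VC [8]
  [9] addr=0x77 blk=14 s=2: MISS | VC [8, 18]
  [10] addr=0x44 blk=8 s=0: VC-HIT | VC [4, 18]
  [11] addr=0x46 blk=8 s=0: L1-HIT | VC [4, 18]
  [12] addr=0x35 blk=6 s=2: MISS | VC [4, 18, 14]
  [13] addr=0x51 blk=10 s=2: MISS | VC [4, 18, 14, 6]
  [14] addr=0x30 blk=6 s=2: VC-HIT | VC [4, 18, 14, 10]

MISSES = 6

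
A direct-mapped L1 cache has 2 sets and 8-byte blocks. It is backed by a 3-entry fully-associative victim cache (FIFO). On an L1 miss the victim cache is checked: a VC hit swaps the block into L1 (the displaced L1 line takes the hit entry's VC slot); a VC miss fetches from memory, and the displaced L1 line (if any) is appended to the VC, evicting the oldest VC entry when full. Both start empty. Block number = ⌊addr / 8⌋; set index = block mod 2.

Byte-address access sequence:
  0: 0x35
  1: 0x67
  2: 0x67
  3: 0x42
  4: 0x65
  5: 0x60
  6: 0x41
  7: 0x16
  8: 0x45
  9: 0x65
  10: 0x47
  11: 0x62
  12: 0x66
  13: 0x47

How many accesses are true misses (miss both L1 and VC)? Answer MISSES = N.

MISSES = 4

#0 0x35→b6/s0 MISS; vc=[]
#1 0x67→b12/s0 MISS; vc=[6]
#2 0x67→b12/s0 L1-HIT; vc=[6]
#3 0x42→b8/s0 MISS; vc=[6,12]
#4 0x65→b12/s0 VC-HIT; vc=[6,8]
#5 0x60→b12/s0 L1-HIT; vc=[6,8]
#6 0x41→b8/s0 VC-HIT; vc=[6,12]
#7 0x16→b2/s0 MISS; vc=[6,12,8]
#8 0x45→b8/s0 VC-HIT; vc=[6,12,2]
#9 0x65→b12/s0 VC-HIT; vc=[6,8,2]
#10 0x47→b8/s0 VC-HIT; vc=[6,12,2]
#11 0x62→b12/s0 VC-HIT; vc=[6,8,2]
#12 0x66→b12/s0 L1-HIT; vc=[6,8,2]
#13 0x47→b8/s0 VC-HIT; vc=[6,12,2]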